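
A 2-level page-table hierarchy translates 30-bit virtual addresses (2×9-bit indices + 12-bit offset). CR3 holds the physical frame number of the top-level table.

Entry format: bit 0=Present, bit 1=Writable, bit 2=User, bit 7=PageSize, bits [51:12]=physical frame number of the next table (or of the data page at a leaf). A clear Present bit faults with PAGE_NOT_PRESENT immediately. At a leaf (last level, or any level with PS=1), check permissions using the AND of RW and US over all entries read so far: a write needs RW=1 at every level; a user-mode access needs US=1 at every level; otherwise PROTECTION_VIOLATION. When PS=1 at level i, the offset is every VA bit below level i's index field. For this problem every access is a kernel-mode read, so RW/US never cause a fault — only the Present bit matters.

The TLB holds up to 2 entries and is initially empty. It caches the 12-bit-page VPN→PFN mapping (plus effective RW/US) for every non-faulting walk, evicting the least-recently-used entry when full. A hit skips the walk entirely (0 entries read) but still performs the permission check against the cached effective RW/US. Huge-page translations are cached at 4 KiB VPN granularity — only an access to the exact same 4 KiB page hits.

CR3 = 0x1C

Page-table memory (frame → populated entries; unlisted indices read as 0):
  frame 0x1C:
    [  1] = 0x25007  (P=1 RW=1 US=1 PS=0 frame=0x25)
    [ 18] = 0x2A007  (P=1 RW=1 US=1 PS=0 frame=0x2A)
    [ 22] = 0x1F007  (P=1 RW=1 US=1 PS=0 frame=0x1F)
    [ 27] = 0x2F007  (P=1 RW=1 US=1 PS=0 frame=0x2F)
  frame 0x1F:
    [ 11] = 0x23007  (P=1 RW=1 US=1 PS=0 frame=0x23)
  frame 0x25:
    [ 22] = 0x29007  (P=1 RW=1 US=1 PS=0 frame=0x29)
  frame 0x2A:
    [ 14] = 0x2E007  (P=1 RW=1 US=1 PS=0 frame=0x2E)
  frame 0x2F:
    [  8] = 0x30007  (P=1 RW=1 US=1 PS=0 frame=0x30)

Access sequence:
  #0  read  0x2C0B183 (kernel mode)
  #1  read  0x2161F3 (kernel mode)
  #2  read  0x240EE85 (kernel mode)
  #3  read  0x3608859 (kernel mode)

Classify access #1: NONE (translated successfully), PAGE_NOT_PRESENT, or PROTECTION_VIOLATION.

Walk each access:
#0 VA=0x2C0B183 (r,kernel):
  [0] read 0x1C idx=22: raw=0x1F007 flags P=1 W=1 U=1 S=0
  [1] read 0x1F idx=11: raw=0x23007 flags P=1 W=1 U=1 S=0
  → PA=0x23183  (2 entries read)
#1 VA=0x2161F3 (r,kernel):
  [0] read 0x1C idx=1: raw=0x25007 flags P=1 W=1 U=1 S=0
  [1] read 0x25 idx=22: raw=0x29007 flags P=1 W=1 U=1 S=0
  → PA=0x291F3  (2 entries read)
#2 VA=0x240EE85 (r,kernel):
  [0] read 0x1C idx=18: raw=0x2A007 flags P=1 W=1 U=1 S=0
  [1] read 0x2A idx=14: raw=0x2E007 flags P=1 W=1 U=1 S=0
  → PA=0x2EE85  (2 entries read)
#3 VA=0x3608859 (r,kernel):
  [0] read 0x1C idx=27: raw=0x2F007 flags P=1 W=1 U=1 S=0
  [1] read 0x2F idx=8: raw=0x30007 flags P=1 W=1 U=1 S=0
  → PA=0x30859  (2 entries read)

Access #1 fault: NONE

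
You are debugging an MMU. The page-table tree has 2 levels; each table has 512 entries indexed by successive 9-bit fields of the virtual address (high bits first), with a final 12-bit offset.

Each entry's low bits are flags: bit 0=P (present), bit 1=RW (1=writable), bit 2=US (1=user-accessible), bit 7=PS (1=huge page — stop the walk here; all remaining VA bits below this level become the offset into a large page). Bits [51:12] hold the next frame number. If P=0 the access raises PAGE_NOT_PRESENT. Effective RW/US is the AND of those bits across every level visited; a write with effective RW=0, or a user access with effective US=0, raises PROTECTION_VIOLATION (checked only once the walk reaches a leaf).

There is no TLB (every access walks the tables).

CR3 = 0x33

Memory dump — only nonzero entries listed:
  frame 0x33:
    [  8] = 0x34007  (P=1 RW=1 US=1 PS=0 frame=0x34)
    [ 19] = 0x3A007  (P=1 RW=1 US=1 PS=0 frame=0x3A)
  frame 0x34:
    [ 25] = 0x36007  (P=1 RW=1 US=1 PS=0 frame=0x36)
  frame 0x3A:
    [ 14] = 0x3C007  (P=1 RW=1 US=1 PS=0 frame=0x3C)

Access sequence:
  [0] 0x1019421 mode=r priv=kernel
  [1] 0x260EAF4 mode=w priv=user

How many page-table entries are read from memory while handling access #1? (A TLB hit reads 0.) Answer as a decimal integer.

Trace:
#0 VA=0x1019421 (r,kernel):
  L0 @0x33[8] → 0x34007  P=1,RW=1,US=1,PS=0
  L1 @0x34[25] → 0x36007  P=1,RW=1,US=1,PS=0
  → PA=0x36421  (2 entries read)
#1 VA=0x260EAF4 (w,user):
  L0 @0x33[19] → 0x3A007  P=1,RW=1,US=1,PS=0
  L1 @0x3A[14] → 0x3C007  P=1,RW=1,US=1,PS=0
  → PA=0x3CAF4  (2 entries read)

Entries read for #1: 2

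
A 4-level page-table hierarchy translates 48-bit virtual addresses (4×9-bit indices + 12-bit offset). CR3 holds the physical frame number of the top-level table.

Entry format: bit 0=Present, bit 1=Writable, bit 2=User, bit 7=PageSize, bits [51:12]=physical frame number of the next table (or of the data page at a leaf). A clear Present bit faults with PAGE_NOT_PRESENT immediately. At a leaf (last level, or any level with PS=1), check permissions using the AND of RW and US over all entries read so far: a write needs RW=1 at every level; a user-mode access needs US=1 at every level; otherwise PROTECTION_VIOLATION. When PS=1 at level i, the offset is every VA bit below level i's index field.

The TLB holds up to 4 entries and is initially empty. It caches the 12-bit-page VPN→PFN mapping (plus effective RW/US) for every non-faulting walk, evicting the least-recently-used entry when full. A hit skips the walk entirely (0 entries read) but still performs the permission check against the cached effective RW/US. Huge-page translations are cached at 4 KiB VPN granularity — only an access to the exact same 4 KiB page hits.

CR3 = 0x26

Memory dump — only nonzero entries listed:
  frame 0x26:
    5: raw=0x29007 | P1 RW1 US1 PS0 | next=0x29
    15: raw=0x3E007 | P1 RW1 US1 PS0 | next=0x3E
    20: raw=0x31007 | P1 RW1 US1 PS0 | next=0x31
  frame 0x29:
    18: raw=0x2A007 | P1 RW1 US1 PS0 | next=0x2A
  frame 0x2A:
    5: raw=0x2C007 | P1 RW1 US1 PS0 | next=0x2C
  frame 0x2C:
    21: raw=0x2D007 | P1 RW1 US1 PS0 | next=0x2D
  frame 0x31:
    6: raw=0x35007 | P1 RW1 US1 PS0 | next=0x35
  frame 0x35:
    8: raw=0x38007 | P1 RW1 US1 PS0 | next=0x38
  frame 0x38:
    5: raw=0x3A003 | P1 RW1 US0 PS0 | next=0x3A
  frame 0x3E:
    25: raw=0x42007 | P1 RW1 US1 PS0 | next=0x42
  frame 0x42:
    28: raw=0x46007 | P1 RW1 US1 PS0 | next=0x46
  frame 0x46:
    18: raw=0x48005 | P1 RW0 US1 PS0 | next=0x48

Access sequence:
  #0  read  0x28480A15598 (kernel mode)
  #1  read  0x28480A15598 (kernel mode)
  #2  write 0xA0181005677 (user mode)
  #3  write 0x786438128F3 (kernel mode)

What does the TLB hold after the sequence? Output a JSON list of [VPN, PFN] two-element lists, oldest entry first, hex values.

Trace:
#0 VA=0x28480A15598 (r,kernel):
  L0 @0x26[5] → 0x29007  P=1,RW=1,US=1,PS=0
  L1 @0x29[18] → 0x2A007  P=1,RW=1,US=1,PS=0
  L2 @0x2A[5] → 0x2C007  P=1,RW=1,US=1,PS=0
  L3 @0x2C[21] → 0x2D007  P=1,RW=1,US=1,PS=0
  ✓ 0x2D598  — 4 lookups
#1 VA=0x28480A15598 (r,kernel):
  TLB hit vpn=0x28480A15 → PA=0x2D598
#2 VA=0xA0181005677 (w,user):
  L0 @0x26[20] → 0x31007  P=1,RW=1,US=1,PS=0
  L1 @0x31[6] → 0x35007  P=1,RW=1,US=1,PS=0
  L2 @0x35[8] → 0x38007  P=1,RW=1,US=1,PS=0
  L3 @0x38[5] → 0x3A003  P=1,RW=1,US=0,PS=0
  ⇒ fault: PROTECTION_VIOLATION  — 4 lookups
#3 VA=0x786438128F3 (w,kernel):
  L0 @0x26[15] → 0x3E007  P=1,RW=1,US=1,PS=0
  L1 @0x3E[25] → 0x42007  P=1,RW=1,US=1,PS=0
  L2 @0x42[28] → 0x46007  P=1,RW=1,US=1,PS=0
  L3 @0x46[18] → 0x48005  P=1,RW=0,US=1,PS=0
  ⇒ fault: PROTECTION_VIOLATION  — 4 lookups

TLB: [["0x28480A15", "0x2D"]]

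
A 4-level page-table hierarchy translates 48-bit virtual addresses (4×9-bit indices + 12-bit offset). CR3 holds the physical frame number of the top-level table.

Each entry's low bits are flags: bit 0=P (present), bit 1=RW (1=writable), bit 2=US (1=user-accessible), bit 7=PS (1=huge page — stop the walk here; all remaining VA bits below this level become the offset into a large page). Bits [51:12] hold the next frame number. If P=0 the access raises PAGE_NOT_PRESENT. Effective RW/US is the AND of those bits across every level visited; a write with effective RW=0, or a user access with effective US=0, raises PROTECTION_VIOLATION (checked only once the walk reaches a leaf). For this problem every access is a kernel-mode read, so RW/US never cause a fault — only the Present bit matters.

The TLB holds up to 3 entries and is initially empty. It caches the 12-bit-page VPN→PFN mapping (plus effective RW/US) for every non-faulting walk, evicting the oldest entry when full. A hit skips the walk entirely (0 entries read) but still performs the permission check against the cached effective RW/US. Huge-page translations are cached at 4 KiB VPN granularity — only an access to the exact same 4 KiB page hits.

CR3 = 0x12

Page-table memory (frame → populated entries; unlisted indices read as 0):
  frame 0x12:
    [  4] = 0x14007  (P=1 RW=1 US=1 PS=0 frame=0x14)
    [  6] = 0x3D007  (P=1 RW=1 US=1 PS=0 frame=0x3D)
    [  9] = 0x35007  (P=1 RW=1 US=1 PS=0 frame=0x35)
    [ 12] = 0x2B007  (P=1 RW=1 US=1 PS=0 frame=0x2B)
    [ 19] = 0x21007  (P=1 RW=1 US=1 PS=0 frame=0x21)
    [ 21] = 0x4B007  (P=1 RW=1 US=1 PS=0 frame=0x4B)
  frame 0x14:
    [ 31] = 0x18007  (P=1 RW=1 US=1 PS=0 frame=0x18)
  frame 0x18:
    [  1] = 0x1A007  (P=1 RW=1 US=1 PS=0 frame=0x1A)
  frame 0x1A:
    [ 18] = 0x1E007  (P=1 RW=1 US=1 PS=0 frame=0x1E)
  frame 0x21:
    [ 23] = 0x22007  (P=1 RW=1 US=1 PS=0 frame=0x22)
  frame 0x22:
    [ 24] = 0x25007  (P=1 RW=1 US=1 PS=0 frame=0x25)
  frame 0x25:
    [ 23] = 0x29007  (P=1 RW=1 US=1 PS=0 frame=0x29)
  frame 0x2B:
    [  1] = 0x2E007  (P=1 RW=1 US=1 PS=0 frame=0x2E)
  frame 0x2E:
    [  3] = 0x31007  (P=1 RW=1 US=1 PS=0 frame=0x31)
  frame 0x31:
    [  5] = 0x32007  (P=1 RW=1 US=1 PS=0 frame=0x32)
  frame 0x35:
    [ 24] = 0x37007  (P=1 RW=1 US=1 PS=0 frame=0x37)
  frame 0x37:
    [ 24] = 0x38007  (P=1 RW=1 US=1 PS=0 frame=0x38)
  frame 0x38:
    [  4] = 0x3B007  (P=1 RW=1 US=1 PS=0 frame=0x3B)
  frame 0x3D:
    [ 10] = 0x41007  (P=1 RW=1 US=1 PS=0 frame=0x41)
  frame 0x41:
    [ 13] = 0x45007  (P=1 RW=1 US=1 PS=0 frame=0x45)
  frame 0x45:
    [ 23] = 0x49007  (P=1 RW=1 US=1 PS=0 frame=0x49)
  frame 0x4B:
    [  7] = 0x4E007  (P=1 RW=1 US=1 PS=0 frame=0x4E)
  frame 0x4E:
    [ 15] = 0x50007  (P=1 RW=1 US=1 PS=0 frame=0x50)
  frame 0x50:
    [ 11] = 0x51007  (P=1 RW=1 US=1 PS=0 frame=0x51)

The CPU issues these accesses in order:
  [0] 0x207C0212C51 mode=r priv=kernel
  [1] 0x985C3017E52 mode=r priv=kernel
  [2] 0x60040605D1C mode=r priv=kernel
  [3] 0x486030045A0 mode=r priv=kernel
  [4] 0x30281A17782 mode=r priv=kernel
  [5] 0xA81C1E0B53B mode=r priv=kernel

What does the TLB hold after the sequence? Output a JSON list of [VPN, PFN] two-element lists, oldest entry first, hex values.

Walk each access:
#0 VA=0x207C0212C51 (r,kernel):
  [0] read 0x12 idx=4: raw=0x14007 flags P=1 W=1 U=1 S=0
  [1] read 0x14 idx=31: raw=0x18007 flags P=1 W=1 U=1 S=0
  [2] read 0x18 idx=1: raw=0x1A007 flags P=1 W=1 U=1 S=0
  [3] read 0x1A idx=18: raw=0x1E007 flags P=1 W=1 U=1 S=0
  → PA=0x1EC51  (4 entries read)
#1 VA=0x985C3017E52 (r,kernel):
  [0] read 0x12 idx=19: raw=0x21007 flags P=1 W=1 U=1 S=0
  [1] read 0x21 idx=23: raw=0x22007 flags P=1 W=1 U=1 S=0
  [2] read 0x22 idx=24: raw=0x25007 flags P=1 W=1 U=1 S=0
  [3] read 0x25 idx=23: raw=0x29007 flags P=1 W=1 U=1 S=0
  → PA=0x29E52  (4 entries read)
#2 VA=0x60040605D1C (r,kernel):
  [0] read 0x12 idx=12: raw=0x2B007 flags P=1 W=1 U=1 S=0
  [1] read 0x2B idx=1: raw=0x2E007 flags P=1 W=1 U=1 S=0
  [2] read 0x2E idx=3: raw=0x31007 flags P=1 W=1 U=1 S=0
  [3] read 0x31 idx=5: raw=0x32007 flags P=1 W=1 U=1 S=0
  → PA=0x32D1C  (4 entries read)
#3 VA=0x486030045A0 (r,kernel):
  [0] read 0x12 idx=9: raw=0x35007 flags P=1 W=1 U=1 S=0
  [1] read 0x35 idx=24: raw=0x37007 flags P=1 W=1 U=1 S=0
  [2] read 0x37 idx=24: raw=0x38007 flags P=1 W=1 U=1 S=0
  [3] read 0x38 idx=4: raw=0x3B007 flags P=1 W=1 U=1 S=0
  → PA=0x3B5A0  (4 entries read)
#4 VA=0x30281A17782 (r,kernel):
  [0] read 0x12 idx=6: raw=0x3D007 flags P=1 W=1 U=1 S=0
  [1] read 0x3D idx=10: raw=0x41007 flags P=1 W=1 U=1 S=0
  [2] read 0x41 idx=13: raw=0x45007 flags P=1 W=1 U=1 S=0
  [3] read 0x45 idx=23: raw=0x49007 flags P=1 W=1 U=1 S=0
  → PA=0x49782  (4 entries read)
#5 VA=0xA81C1E0B53B (r,kernel):
  [0] read 0x12 idx=21: raw=0x4B007 flags P=1 W=1 U=1 S=0
  [1] read 0x4B idx=7: raw=0x4E007 flags P=1 W=1 U=1 S=0
  [2] read 0x4E idx=15: raw=0x50007 flags P=1 W=1 U=1 S=0
  [3] read 0x50 idx=11: raw=0x51007 flags P=1 W=1 U=1 S=0
  → PA=0x5153B  (4 entries read)

TLB: [["0x48603004", "0x3B"], ["0x30281A17", "0x49"], ["0xA81C1E0B", "0x51"]]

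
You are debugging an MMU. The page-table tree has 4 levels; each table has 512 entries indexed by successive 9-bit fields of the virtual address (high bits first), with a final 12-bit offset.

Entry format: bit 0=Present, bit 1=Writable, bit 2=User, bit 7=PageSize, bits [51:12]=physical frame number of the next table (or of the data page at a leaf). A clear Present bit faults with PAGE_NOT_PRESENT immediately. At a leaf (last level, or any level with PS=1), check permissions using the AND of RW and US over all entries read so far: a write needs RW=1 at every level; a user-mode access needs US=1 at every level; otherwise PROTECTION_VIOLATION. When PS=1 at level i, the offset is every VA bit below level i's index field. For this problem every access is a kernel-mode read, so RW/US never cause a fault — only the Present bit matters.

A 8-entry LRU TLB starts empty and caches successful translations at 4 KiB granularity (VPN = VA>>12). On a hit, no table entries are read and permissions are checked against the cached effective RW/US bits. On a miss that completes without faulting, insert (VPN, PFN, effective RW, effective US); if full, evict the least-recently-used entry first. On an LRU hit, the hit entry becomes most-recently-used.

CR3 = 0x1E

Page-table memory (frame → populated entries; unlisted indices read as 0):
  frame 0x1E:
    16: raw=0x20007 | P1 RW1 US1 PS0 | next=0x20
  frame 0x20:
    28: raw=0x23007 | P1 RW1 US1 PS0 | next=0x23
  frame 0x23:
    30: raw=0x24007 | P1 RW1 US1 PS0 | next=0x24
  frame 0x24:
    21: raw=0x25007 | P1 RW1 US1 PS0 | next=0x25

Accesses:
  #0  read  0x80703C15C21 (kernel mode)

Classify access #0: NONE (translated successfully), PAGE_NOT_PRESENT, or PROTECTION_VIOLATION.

Per-access translation:
#0 VA=0x80703C15C21 (r,kernel):
  L0 @0x1E[16] → 0x20007  P=1,RW=1,US=1,PS=0
  L1 @0x20[28] → 0x23007  P=1,RW=1,US=1,PS=0
  L2 @0x23[30] → 0x24007  P=1,RW=1,US=1,PS=0
  L3 @0x24[21] → 0x25007  P=1,RW=1,US=1,PS=0
  → PA=0x25C21  (4 entries read)

Access #0 fault: NONE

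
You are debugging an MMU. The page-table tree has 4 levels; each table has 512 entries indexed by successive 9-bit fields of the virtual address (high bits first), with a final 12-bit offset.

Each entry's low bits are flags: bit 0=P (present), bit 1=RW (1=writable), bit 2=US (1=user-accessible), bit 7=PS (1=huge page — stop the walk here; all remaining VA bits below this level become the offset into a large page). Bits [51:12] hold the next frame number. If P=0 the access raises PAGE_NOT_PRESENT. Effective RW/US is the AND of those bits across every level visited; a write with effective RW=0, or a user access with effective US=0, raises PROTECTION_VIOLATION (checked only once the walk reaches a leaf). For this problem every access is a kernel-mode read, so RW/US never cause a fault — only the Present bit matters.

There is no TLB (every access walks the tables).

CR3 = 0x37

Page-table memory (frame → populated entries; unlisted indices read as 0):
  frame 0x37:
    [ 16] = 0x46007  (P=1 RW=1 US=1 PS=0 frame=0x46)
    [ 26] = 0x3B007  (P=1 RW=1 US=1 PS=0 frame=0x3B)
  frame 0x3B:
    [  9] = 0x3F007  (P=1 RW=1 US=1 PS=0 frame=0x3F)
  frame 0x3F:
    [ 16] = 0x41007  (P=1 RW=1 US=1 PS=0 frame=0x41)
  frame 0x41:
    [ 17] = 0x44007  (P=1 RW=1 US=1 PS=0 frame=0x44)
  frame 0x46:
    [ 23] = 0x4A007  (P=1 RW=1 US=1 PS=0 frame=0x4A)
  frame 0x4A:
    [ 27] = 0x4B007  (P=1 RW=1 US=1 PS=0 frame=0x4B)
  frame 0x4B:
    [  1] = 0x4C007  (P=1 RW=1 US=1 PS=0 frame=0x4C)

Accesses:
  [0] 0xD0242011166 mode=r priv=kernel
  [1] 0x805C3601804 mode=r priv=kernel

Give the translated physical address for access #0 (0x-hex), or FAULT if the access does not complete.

Per-access translation:
#0 VA=0xD0242011166 (r,kernel):
  L0 @0x37[26] → 0x3B007  P=1,RW=1,US=1,PS=0
  L1 @0x3B[9] → 0x3F007  P=1,RW=1,US=1,PS=0
  L2 @0x3F[16] → 0x41007  P=1,RW=1,US=1,PS=0
  L3 @0x41[17] → 0x44007  P=1,RW=1,US=1,PS=0
  → PA=0x44166  (4 entries read)
#1 VA=0x805C3601804 (r,kernel):
  L0 @0x37[16] → 0x46007  P=1,RW=1,US=1,PS=0
  L1 @0x46[23] → 0x4A007  P=1,RW=1,US=1,PS=0
  L2 @0x4A[27] → 0x4B007  P=1,RW=1,US=1,PS=0
  L3 @0x4B[1] → 0x4C007  P=1,RW=1,US=1,PS=0
  → PA=0x4C804  (4 entries read)

Access #0 PA: 0x44166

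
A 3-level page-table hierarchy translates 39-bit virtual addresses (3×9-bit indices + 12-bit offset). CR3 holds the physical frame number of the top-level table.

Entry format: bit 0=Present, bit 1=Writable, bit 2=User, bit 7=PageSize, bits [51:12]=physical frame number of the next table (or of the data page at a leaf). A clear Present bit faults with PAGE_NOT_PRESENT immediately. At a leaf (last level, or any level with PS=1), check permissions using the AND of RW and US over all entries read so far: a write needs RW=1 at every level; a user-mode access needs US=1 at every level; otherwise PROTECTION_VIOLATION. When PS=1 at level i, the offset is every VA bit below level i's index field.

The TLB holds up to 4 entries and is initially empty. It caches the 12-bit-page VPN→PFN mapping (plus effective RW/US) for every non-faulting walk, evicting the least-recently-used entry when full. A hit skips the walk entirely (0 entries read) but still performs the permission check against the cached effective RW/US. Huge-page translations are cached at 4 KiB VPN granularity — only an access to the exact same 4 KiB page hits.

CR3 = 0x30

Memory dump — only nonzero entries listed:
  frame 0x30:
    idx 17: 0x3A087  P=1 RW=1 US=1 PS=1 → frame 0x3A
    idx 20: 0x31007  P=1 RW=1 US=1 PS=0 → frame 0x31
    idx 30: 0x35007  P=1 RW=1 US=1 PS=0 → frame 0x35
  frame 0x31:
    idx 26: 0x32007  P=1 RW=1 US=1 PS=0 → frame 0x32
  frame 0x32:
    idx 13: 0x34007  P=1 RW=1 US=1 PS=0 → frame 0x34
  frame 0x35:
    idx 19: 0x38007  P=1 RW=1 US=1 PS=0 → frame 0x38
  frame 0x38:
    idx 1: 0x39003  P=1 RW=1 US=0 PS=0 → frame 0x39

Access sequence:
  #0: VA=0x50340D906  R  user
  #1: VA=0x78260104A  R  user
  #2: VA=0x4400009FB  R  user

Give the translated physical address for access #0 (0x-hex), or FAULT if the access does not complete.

Trace:
#0 VA=0x50340D906 (r,user):
  lvl0: tbl 0x30, slot 20 ⇒ 0x31007 (P1/RW1/US1/PS0)
  lvl1: tbl 0x31, slot 26 ⇒ 0x32007 (P1/RW1/US1/PS0)
  lvl2: tbl 0x32, slot 13 ⇒ 0x34007 (P1/RW1/US1/PS0)
  → PA=0x34906  (3 entries read)
#1 VA=0x78260104A (r,user):
  lvl0: tbl 0x30, slot 30 ⇒ 0x35007 (P1/RW1/US1/PS0)
  lvl1: tbl 0x35, slot 19 ⇒ 0x38007 (P1/RW1/US1/PS0)
  lvl2: tbl 0x38, slot 1 ⇒ 0x39003 (P1/RW1/US0/PS0)
  ✗ PROTECTION_VIOLATION  [3 reads]
#2 VA=0x4400009FB (r,user):
  lvl0: tbl 0x30, slot 17 ⇒ 0x3A087 (P1/RW1/US1/PS1)
  → PA=0x3A9FB (huge @L0)  (1 entries read)

Access #0 PA: 0x34906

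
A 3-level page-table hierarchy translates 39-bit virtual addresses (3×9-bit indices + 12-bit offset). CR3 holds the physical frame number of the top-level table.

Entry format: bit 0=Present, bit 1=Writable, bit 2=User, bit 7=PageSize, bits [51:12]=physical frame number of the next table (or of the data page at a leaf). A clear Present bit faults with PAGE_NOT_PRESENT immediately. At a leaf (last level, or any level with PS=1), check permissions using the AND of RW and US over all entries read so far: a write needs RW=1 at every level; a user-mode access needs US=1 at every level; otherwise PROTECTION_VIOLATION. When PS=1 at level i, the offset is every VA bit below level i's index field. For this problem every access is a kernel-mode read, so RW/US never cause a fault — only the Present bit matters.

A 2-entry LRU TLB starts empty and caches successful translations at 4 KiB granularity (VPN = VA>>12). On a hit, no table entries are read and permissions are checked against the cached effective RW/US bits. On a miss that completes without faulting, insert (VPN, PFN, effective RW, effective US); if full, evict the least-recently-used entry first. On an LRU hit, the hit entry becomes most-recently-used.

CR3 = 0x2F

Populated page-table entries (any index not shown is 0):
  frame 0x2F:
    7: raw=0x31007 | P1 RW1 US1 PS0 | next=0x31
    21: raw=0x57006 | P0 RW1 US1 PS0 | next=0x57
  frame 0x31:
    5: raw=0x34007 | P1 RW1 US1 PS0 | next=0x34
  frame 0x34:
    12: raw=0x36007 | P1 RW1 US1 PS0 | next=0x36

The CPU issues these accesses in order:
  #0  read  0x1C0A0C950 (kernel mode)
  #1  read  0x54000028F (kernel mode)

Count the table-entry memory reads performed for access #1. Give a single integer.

Per-access translation:
#0 VA=0x1C0A0C950 (r,kernel):
  lvl0: tbl 0x2F, slot 7 ⇒ 0x31007 (P1/RW1/US1/PS0)
  lvl1: tbl 0x31, slot 5 ⇒ 0x34007 (P1/RW1/US1/PS0)
  lvl2: tbl 0x34, slot 12 ⇒ 0x36007 (P1/RW1/US1/PS0)
  ✓ 0x36950  — 3 lookups
#1 VA=0x54000028F (r,kernel):
  lvl0: tbl 0x2F, slot 21 ⇒ 0x57006 (P0/RW1/US1/PS0)
  ⇒ fault: PAGE_NOT_PRESENT  — 1 lookups

Entries read for #1: 1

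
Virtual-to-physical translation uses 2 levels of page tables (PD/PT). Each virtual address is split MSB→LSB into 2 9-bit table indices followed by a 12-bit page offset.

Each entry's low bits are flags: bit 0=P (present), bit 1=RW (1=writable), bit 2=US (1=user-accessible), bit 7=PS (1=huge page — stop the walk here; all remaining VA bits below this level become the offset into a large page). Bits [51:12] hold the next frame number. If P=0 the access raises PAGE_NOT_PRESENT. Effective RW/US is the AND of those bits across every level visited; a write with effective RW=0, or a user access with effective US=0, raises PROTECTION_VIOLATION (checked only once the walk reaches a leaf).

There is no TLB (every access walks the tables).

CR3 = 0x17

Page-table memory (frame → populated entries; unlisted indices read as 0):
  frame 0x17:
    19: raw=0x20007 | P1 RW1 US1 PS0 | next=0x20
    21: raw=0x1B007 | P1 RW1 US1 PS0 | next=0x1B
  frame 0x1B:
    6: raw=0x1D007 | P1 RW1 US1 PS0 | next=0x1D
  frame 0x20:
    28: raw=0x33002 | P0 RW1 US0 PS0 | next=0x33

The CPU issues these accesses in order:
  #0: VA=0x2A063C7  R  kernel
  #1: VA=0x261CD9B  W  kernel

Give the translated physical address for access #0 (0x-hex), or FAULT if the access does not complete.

Walk each access:
#0 VA=0x2A063C7 (r,kernel):
  lvl0: tbl 0x17, slot 21 ⇒ 0x1B007 (P1/RW1/US1/PS0)
  lvl1: tbl 0x1B, slot 6 ⇒ 0x1D007 (P1/RW1/US1/PS0)
  → PA=0x1D3C7  (2 entries read)
#1 VA=0x261CD9B (w,kernel):
  lvl0: tbl 0x17, slot 19 ⇒ 0x20007 (P1/RW1/US1/PS0)
  lvl1: tbl 0x20, slot 28 ⇒ 0x33002 (P0/RW1/US0/PS0)
  ✗ PAGE_NOT_PRESENT  [2 reads]

Access #0 PA: 0x1D3C7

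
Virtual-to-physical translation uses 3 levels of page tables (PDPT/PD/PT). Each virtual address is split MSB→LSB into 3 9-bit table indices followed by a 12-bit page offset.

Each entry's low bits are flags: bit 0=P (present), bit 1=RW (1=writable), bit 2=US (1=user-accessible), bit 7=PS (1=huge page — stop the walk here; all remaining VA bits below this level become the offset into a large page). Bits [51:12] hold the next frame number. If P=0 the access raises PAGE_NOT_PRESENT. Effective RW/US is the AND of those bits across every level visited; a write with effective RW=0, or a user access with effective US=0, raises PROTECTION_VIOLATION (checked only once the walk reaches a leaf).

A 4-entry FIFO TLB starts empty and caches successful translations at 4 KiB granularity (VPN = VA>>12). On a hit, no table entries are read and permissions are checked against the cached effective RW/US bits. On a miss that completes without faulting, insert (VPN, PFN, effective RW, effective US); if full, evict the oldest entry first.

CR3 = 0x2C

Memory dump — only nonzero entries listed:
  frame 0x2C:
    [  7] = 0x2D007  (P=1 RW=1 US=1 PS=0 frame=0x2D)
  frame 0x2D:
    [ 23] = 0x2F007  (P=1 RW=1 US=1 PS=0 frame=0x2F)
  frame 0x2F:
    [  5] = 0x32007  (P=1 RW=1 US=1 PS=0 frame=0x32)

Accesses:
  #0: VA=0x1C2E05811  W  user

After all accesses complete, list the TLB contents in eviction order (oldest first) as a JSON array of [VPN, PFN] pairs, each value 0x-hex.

Walk each access:
#0 VA=0x1C2E05811 (w,user):
  L0 @0x2C[7] → 0x2D007  P=1,RW=1,US=1,PS=0
  L1 @0x2D[23] → 0x2F007  P=1,RW=1,US=1,PS=0
  L2 @0x2F[5] → 0x32007  P=1,RW=1,US=1,PS=0
  → PA=0x32811  (3 entries read)

TLB: [["0x1C2E05", "0x32"]]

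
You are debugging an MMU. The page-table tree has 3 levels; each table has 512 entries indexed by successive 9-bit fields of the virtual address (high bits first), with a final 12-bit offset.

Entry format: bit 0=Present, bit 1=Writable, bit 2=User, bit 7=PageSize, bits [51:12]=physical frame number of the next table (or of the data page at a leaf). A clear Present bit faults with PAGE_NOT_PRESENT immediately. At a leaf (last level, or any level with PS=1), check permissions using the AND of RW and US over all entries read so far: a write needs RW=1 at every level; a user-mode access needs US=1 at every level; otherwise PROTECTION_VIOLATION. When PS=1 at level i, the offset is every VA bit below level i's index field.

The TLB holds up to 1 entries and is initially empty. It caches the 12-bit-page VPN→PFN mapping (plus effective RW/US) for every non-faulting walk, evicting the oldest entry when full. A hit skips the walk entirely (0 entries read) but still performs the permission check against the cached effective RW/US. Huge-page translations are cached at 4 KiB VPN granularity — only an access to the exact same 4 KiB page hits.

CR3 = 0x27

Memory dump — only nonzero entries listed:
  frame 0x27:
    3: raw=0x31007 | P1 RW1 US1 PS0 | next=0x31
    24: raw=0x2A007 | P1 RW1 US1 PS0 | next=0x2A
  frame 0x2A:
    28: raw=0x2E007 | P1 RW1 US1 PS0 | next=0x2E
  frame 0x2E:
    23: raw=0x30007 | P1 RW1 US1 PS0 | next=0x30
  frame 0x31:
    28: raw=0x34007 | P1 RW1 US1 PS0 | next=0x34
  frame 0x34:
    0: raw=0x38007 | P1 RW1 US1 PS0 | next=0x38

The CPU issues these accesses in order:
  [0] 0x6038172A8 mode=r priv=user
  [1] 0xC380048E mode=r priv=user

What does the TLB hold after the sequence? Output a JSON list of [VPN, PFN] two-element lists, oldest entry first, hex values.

Trace:
#0 VA=0x6038172A8 (r,user):
  lvl0: tbl 0x27, slot 24 ⇒ 0x2A007 (P1/RW1/US1/PS0)
  lvl1: tbl 0x2A, slot 28 ⇒ 0x2E007 (P1/RW1/US1/PS0)
  lvl2: tbl 0x2E, slot 23 ⇒ 0x30007 (P1/RW1/US1/PS0)
  ✓ 0x302A8  — 3 lookups
#1 VA=0xC380048E (r,user):
  lvl0: tbl 0x27, slot 3 ⇒ 0x31007 (P1/RW1/US1/PS0)
  lvl1: tbl 0x31, slot 28 ⇒ 0x34007 (P1/RW1/US1/PS0)
  lvl2: tbl 0x34, slot 0 ⇒ 0x38007 (P1/RW1/US1/PS0)
  ✓ 0x3848E  — 3 lookups

TLB: [["0xC3800", "0x38"]]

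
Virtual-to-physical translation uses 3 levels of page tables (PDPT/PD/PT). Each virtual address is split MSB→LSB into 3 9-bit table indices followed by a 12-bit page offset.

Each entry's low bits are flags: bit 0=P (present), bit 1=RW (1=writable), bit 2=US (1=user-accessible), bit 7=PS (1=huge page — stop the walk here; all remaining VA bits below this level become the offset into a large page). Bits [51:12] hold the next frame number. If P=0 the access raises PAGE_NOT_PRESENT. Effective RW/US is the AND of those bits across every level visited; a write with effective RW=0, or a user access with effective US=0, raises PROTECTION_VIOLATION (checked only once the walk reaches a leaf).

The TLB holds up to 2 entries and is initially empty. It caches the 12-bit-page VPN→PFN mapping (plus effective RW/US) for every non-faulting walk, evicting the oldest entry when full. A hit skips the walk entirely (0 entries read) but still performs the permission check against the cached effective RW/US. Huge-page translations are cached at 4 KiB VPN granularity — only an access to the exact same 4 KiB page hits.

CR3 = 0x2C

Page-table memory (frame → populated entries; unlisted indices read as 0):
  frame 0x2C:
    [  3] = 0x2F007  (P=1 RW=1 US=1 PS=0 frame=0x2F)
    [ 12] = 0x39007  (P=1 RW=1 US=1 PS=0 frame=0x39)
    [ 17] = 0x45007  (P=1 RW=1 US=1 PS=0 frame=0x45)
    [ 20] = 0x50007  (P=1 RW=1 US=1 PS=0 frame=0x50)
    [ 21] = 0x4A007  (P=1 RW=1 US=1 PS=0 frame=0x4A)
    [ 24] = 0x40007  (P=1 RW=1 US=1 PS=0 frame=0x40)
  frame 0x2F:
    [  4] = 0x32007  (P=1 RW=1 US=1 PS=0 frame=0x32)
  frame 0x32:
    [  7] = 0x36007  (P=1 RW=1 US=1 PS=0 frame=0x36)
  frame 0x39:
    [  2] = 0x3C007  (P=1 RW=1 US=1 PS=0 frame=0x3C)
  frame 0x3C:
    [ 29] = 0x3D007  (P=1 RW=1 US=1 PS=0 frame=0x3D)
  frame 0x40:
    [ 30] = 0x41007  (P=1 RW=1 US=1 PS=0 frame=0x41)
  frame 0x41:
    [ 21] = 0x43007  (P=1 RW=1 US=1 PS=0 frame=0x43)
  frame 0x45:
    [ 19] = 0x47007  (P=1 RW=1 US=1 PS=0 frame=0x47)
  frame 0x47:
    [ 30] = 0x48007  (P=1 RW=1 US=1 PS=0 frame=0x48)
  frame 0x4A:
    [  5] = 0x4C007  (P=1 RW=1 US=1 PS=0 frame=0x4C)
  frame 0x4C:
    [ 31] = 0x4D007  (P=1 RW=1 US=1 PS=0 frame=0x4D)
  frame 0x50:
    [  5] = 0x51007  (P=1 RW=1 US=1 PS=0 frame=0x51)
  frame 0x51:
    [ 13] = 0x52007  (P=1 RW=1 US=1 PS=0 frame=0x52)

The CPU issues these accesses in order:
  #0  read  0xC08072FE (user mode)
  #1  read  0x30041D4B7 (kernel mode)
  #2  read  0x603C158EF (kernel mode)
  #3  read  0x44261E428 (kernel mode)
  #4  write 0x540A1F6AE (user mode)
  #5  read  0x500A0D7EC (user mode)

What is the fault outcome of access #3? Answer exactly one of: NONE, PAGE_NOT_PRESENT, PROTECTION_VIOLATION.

Trace:
#0 VA=0xC08072FE (r,user):
  L0 @0x2C[3] → 0x2F007  P=1,RW=1,US=1,PS=0
  L1 @0x2F[4] → 0x32007  P=1,RW=1,US=1,PS=0
  L2 @0x32[7] → 0x36007  P=1,RW=1,US=1,PS=0
  → PA=0x362FE  (3 entries read)
#1 VA=0x30041D4B7 (r,kernel):
  L0 @0x2C[12] → 0x39007  P=1,RW=1,US=1,PS=0
  L1 @0x39[2] → 0x3C007  P=1,RW=1,US=1,PS=0
  L2 @0x3C[29] → 0x3D007  P=1,RW=1,US=1,PS=0
  → PA=0x3D4B7  (3 entries read)
#2 VA=0x603C158EF (r,kernel):
  L0 @0x2C[24] → 0x40007  P=1,RW=1,US=1,PS=0
  L1 @0x40[30] → 0x41007  P=1,RW=1,US=1,PS=0
  L2 @0x41[21] → 0x43007  P=1,RW=1,US=1,PS=0
  → PA=0x438EF  (3 entries read)
#3 VA=0x44261E428 (r,kernel):
  L0 @0x2C[17] → 0x45007  P=1,RW=1,US=1,PS=0
  L1 @0x45[19] → 0x47007  P=1,RW=1,US=1,PS=0
  L2 @0x47[30] → 0x48007  P=1,RW=1,US=1,PS=0
  → PA=0x48428  (3 entries read)
#4 VA=0x540A1F6AE (w,user):
  L0 @0x2C[21] → 0x4A007  P=1,RW=1,US=1,PS=0
  L1 @0x4A[5] → 0x4C007  P=1,RW=1,US=1,PS=0
  L2 @0x4C[31] → 0x4D007  P=1,RW=1,US=1,PS=0
  → PA=0x4D6AE  (3 entries read)
#5 VA=0x500A0D7EC (r,user):
  L0 @0x2C[20] → 0x50007  P=1,RW=1,US=1,PS=0
  L1 @0x50[5] → 0x51007  P=1,RW=1,US=1,PS=0
  L2 @0x51[13] → 0x52007  P=1,RW=1,US=1,PS=0
  → PA=0x527EC  (3 entries read)

Access #3 fault: NONE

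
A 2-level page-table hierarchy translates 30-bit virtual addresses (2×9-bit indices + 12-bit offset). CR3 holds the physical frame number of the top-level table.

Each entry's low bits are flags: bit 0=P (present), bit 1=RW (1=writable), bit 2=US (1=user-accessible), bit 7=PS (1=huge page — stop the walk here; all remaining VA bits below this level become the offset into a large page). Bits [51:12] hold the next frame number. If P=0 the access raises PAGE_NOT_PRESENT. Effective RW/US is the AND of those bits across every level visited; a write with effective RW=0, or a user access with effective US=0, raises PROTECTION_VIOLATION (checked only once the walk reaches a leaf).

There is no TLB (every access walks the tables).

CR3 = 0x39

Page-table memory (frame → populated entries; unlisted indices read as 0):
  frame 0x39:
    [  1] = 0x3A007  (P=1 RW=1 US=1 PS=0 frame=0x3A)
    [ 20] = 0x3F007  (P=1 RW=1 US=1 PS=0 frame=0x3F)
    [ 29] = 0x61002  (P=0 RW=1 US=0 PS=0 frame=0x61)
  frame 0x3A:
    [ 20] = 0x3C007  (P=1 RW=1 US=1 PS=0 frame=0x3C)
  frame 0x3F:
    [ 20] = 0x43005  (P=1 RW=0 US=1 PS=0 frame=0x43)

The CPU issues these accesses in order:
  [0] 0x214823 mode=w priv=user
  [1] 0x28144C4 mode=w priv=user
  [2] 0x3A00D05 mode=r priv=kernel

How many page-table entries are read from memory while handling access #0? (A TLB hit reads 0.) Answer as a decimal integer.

Walk each access:
#0 VA=0x214823 (w,user):
  lvl0: tbl 0x39, slot 1 ⇒ 0x3A007 (P1/RW1/US1/PS0)
  lvl1: tbl 0x3A, slot 20 ⇒ 0x3C007 (P1/RW1/US1/PS0)
  ⇒ phys 0x3C823  [2 reads]
#1 VA=0x28144C4 (w,user):
  lvl0: tbl 0x39, slot 20 ⇒ 0x3F007 (P1/RW1/US1/PS0)
  lvl1: tbl 0x3F, slot 20 ⇒ 0x43005 (P1/RW0/US1/PS0)
  → PROTECTION_VIOLATION  (2 entries read)
#2 VA=0x3A00D05 (r,kernel):
  lvl0: tbl 0x39, slot 29 ⇒ 0x61002 (P0/RW1/US0/PS0)
  → PAGE_NOT_PRESENT  (1 entries read)

Entries read for #0: 2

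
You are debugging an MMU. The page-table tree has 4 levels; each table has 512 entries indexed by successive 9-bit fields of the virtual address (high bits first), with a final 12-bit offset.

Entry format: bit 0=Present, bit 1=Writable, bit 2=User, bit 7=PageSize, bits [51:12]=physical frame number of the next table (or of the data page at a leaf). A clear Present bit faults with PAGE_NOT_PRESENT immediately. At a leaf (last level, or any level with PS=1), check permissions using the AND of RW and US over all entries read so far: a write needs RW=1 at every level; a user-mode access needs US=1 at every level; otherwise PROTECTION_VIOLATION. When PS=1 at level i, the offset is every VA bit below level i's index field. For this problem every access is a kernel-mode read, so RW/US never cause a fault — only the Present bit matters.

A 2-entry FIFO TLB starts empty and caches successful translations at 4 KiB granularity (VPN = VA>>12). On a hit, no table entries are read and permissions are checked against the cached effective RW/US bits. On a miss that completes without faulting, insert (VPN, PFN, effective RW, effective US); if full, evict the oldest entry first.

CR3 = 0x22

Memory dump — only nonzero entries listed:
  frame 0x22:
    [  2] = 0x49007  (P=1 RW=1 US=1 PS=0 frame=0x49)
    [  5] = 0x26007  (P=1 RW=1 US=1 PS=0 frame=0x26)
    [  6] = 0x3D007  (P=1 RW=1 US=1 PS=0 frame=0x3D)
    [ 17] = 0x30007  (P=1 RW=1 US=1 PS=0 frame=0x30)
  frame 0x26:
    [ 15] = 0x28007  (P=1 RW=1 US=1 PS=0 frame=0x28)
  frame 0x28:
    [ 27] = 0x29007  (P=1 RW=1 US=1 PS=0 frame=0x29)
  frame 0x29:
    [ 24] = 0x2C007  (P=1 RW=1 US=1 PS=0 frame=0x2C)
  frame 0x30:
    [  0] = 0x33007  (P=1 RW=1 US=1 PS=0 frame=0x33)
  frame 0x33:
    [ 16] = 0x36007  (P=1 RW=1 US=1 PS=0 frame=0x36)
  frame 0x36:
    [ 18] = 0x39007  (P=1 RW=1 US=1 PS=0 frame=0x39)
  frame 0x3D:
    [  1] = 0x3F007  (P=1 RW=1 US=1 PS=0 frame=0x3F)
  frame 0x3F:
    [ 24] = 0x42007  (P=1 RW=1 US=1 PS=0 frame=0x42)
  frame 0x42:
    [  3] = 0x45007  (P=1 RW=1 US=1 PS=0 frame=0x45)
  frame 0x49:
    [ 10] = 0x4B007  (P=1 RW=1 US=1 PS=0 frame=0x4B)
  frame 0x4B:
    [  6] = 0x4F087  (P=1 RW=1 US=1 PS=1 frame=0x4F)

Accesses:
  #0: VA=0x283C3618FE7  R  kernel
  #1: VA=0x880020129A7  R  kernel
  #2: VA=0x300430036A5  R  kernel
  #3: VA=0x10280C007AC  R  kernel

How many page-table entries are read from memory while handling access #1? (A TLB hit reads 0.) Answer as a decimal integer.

Trace:
#0 VA=0x283C3618FE7 (r,kernel):
  lvl0: tbl 0x22, slot 5 ⇒ 0x26007 (P1/RW1/US1/PS0)
  lvl1: tbl 0x26, slot 15 ⇒ 0x28007 (P1/RW1/US1/PS0)
  lvl2: tbl 0x28, slot 27 ⇒ 0x29007 (P1/RW1/US1/PS0)
  lvl3: tbl 0x29, slot 24 ⇒ 0x2C007 (P1/RW1/US1/PS0)
  ✓ 0x2CFE7  — 4 lookups
#1 VA=0x880020129A7 (r,kernel):
  lvl0: tbl 0x22, slot 17 ⇒ 0x30007 (P1/RW1/US1/PS0)
  lvl1: tbl 0x30, slot 0 ⇒ 0x33007 (P1/RW1/US1/PS0)
  lvl2: tbl 0x33, slot 16 ⇒ 0x36007 (P1/RW1/US1/PS0)
  lvl3: tbl 0x36, slot 18 ⇒ 0x39007 (P1/RW1/US1/PS0)
  ✓ 0x399A7  — 4 lookups
#2 VA=0x300430036A5 (r,kernel):
  lvl0: tbl 0x22, slot 6 ⇒ 0x3D007 (P1/RW1/US1/PS0)
  lvl1: tbl 0x3D, slot 1 ⇒ 0x3F007 (P1/RW1/US1/PS0)
  lvl2: tbl 0x3F, slot 24 ⇒ 0x42007 (P1/RW1/US1/PS0)
  lvl3: tbl 0x42, slot 3 ⇒ 0x45007 (P1/RW1/US1/PS0)
  ✓ 0x456A5  — 4 lookups
#3 VA=0x10280C007AC (r,kernel):
  lvl0: tbl 0x22, slot 2 ⇒ 0x49007 (P1/RW1/US1/PS0)
  lvl1: tbl 0x49, slot 10 ⇒ 0x4B007 (P1/RW1/US1/PS0)
  lvl2: tbl 0x4B, slot 6 ⇒ 0x4F087 (P1/RW1/US1/PS1)
  ✓ 0x4F7AC (huge @L2)  — 3 lookups

Entries read for #1: 4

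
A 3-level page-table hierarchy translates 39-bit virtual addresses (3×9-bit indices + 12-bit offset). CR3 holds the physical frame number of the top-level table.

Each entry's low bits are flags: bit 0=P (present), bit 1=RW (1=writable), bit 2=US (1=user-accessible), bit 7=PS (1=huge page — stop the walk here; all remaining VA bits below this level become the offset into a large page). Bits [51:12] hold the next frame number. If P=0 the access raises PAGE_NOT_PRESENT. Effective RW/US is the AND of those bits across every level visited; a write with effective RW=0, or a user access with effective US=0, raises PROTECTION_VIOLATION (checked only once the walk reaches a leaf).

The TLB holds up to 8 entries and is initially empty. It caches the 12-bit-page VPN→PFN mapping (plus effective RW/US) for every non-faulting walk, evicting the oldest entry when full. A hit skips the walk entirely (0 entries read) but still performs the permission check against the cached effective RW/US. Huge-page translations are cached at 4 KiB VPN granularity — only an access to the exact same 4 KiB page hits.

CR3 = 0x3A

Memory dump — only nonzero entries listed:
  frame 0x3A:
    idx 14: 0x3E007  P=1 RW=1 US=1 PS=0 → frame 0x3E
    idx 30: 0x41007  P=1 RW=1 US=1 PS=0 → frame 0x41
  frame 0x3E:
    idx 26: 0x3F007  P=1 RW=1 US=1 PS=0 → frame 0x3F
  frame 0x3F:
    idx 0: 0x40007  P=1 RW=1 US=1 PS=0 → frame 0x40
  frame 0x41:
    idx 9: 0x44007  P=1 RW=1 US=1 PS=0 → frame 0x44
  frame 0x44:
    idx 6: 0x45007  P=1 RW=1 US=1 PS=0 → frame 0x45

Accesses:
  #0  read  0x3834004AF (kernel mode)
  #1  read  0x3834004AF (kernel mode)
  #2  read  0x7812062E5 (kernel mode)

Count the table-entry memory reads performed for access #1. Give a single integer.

Walk each access:
#0 VA=0x3834004AF (r,kernel):
  lvl0: tbl 0x3A, slot 14 ⇒ 0x3E007 (P1/RW1/US1/PS0)
  lvl1: tbl 0x3E, slot 26 ⇒ 0x3F007 (P1/RW1/US1/PS0)
  lvl2: tbl 0x3F, slot 0 ⇒ 0x40007 (P1/RW1/US1/PS0)
  → PA=0x404AF  (3 entries read)
#1 VA=0x3834004AF (r,kernel):
  TLB hit vpn=0x383400 → PA=0x404AF
#2 VA=0x7812062E5 (r,kernel):
  lvl0: tbl 0x3A, slot 30 ⇒ 0x41007 (P1/RW1/US1/PS0)
  lvl1: tbl 0x41, slot 9 ⇒ 0x44007 (P1/RW1/US1/PS0)
  lvl2: tbl 0x44, slot 6 ⇒ 0x45007 (P1/RW1/US1/PS0)
  → PA=0x452E5  (3 entries read)

Entries read for #1: 0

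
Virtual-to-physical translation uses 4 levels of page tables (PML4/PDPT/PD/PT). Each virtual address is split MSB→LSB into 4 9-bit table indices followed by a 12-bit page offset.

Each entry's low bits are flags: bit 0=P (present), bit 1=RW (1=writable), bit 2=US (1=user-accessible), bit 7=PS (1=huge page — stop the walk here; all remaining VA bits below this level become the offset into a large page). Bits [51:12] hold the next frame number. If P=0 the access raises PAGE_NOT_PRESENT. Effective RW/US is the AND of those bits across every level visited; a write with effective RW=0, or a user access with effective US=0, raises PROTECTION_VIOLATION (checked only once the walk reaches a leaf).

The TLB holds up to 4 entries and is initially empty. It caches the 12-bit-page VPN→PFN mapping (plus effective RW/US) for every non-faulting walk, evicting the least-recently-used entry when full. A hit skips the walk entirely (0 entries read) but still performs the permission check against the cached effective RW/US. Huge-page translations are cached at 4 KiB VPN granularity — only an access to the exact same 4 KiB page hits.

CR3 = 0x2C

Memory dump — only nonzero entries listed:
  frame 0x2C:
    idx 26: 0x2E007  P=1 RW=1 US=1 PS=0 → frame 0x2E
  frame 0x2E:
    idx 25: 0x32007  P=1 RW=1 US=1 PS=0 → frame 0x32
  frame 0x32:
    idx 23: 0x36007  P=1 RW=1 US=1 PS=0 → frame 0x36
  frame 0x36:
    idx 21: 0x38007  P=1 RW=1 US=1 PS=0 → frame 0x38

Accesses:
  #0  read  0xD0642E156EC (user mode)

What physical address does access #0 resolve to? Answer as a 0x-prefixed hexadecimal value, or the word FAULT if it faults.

Trace:
#0 VA=0xD0642E156EC (r,user):
  L0: frame=0x2C idx=26 entry=0x2E007 [P=1 RW=1 US=1 PS=0]
  L1: frame=0x2E idx=25 entry=0x32007 [P=1 RW=1 US=1 PS=0]
  L2: frame=0x32 idx=23 entry=0x36007 [P=1 RW=1 US=1 PS=0]
  L3: frame=0x36 idx=21 entry=0x38007 [P=1 RW=1 US=1 PS=0]
  → PA=0x386EC  (4 entries read)

Access #0 PA: 0x386EC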